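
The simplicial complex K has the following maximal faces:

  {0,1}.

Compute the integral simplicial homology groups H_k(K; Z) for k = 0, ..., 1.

Order the vertices as 0 < 1. Listing each simplex with vertices in this order, K has dimension 1 with simplices:

  0-simplices (2): [0], [1]
  1-simplices (1): [0,1]

giving chain groups C_0 ≅ Z^2, C_1 ≅ Z^1.

Boundary ∂_1: C_1 → C_0 maps an edge to its endpoints' difference, ∂[p,q] = q − p. For instance
  ∂[0,1] = [1] − [0].
As a 2×1 matrix over Z this has rank 1, with invariant factors (1).

Now H_k = ker ∂_k / im ∂_{k+1}, so:

  H_0: rank C_0 − rank ∂_1 = 2 − 1 = 1, and the invariant factors of ∂_1 are all 1, so H_0 = Z.
  H_1: rank ker ∂_1 − rank ∂_2 = (1 − 1) − 0 = 0, and there is no ∂_2, so H_1 = 0.

(K is a triangulation of the 1-simplex.)

H_0 = Z,  H_1 = 0.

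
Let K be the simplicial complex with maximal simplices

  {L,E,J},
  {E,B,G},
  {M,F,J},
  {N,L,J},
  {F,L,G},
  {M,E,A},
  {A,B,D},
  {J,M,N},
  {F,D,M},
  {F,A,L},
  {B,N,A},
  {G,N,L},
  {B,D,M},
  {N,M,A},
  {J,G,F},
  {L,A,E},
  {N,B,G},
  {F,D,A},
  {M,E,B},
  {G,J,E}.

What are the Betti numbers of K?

b_0 = 1, b_1 = 1, b_2 = 0.

Order the vertices as A < B < D < E < F < G < J < L < M < N. Listing each simplex with vertices in this order, K has dimension 2 with simplices:

  0-simplices (10): A, B, D, E, F, G, J, L, M, N
  1-simplices (30): AB, AD, AE, AF, AL, AM, AN, BD, BE, BG, BM, BN, DF, DM, EG, EJ, EL, EM, FG, FJ, FL, FM, GJ, GL, GN, JL, JM, JN, LN, MN
  2-simplices (20): ABD, ABN, ADF, AEL, AEM, AFL, AMN, BDM, BEG, BEM, BGN, DFM, EGJ, EJL, FGJ, FGL, FJM, GLN, JLN, JMN

giving chain groups C_0 ≅ Z^10, C_1 ≅ Z^30, C_2 ≅ Z^20.

The boundary map ∂_1: C_1 → C_0 is given by ∂[p,q] = [q] − [p]. For instance
  ∂JN = N − J.
This gives a 10×30 integer matrix of rank 9; reducing to Smith normal form yields diagonal entries (1,1,1,1,1,1,1,1,1).

∂_2: C_2 → C_1 sends each 2-simplex [p,q,r] to [q,r] − [p,r] + [p,q]. For instance
  ∂EJL = JL − EL + EJ,
  ∂ABN = BN − AN + AB.
The resulting 30×20 matrix has rank 20, and its Smith normal form has invariant factors (1,1,1,1,1,1,1,1,1,1,1,1,1,1,1,1,1,1,1,2).

Computing H_k = (kernel of ∂_k) / (image of ∂_{k+1}):

  H_0: rank C_0 − rank ∂_1 = 10 − 9 = 1, and the invariant factors of ∂_1 are all 1, so H_0 ≅ Z.
  H_1: rank ker ∂_1 − rank ∂_2 = (30 − 9) − 20 = 1, and ∂_2 has invariant factor 2 > 1, so H_1 ≅ Z ⊕ Z/2.
  H_2: rank ker ∂_2 − rank ∂_3 = (20 − 20) − 0 = 0, and there is no ∂_3, so H_2 ≅ 0.

As a check, the Euler characteristic is 10 − 30 + 20 = 0, which agrees with 1 − 1 + 0 = 0.
(K is a triangulation of the Klein bottle.)

Hence the Betti numbers are b_0 = 1, b_1 = 1, b_2 = 0.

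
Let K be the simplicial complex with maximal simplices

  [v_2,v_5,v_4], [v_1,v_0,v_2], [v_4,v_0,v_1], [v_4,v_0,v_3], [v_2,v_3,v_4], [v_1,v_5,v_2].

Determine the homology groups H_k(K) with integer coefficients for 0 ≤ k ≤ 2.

H_0 ≅ Z,  H_1 ≅ Z,  H_2 = 0.

We work with the vertex ordering v_0 < v_1 < v_2 < v_3 < v_4 < v_5. The simplices of K, each written with vertices in increasing order, are:

  0-simplices (6): [v_0], [v_1], [v_2], [v_3], [v_4], [v_5]
  1-simplices (12): [v_0,v_1], [v_0,v_2], [v_0,v_3], [v_0,v_4], [v_1,v_2], [v_1,v_4], [v_1,v_5], [v_2,v_3], [v_2,v_4], [v_2,v_5], [v_3,v_4], [v_4,v_5]
  2-simplices (6): [v_0,v_1,v_2], [v_0,v_1,v_4], [v_0,v_3,v_4], [v_1,v_2,v_5], [v_2,v_3,v_4], [v_2,v_4,v_5]

giving chain groups C_0 ≅ Z^6, C_1 ≅ Z^12, C_2 ≅ Z^6.

Boundary ∂_1: C_1 → C_0 maps an edge to its endpoints' difference, ∂[p,q] = q − p. For instance
  ∂[v_2,v_5] = [v_5] − [v_2].
The 6×12 boundary matrix has rank 5 and Smith normal form diag(1,1,1,1,1).

The boundary map ∂_2: C_2 → C_1 maps a triangle to the signed sum of its edges. For instance
  ∂[v_2,v_3,v_4] = [v_3,v_4] − [v_2,v_4] + [v_2,v_3],
  ∂[v_0,v_1,v_4] = [v_1,v_4] − [v_0,v_4] + [v_0,v_1].
As a 12×6 matrix over Z this has rank 6, with invariant factors (1,1,1,1,1,1).

Reading off H_k = ker ∂_k / im ∂_{k+1}:

  H_0: rank C_0 − rank ∂_1 = 6 − 5 = 1, and the invariant factors of ∂_1 are all 1, so H_0 = Z.
  H_1: rank ker ∂_1 − rank ∂_2 = (12 − 5) − 6 = 1, and the invariant factors of ∂_2 are all 1, so H_1 = Z.
  H_2: rank ker ∂_2 − rank ∂_3 = (6 − 6) − 0 = 0, and there is no ∂_3, so H_2 = 0.

As a check, the Euler characteristic is 6 − 12 + 6 = 0, which agrees with 1 − 1 + 0 = 0.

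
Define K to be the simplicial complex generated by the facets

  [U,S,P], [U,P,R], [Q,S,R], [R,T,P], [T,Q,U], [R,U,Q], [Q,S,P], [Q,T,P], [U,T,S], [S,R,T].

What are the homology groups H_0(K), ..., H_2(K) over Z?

Order the vertices as P < Q < R < S < T < U. Listing each simplex with vertices in this order, K has dimension 2 with simplices:

  0-simplices (6): P, Q, R, S, T, U
  1-simplices (15): PQ, PR, PS, PT, PU, QR, QS, QT, QU, RS, RT, RU, ST, SU, TU
  2-simplices (10): PQS, PQT, PRT, PRU, PSU, QRS, QRU, QTU, RST, STU

so the chain groups are C_0 ≅ Z^6, C_1 ≅ Z^15, C_2 ≅ Z^10.

Boundary ∂_1: C_1 → C_0 maps an edge to its endpoints' difference, ∂[p,q] = q − p. For instance
  ∂PU = U − P.
The resulting 6×15 matrix has rank 5, and its Smith normal form has invariant factors (1,1,1,1,1).

∂_2: C_2 → C_1 sends each 2-simplex [p,q,r] to [q,r] − [p,r] + [p,q]. For instance
  ∂STU = TU − SU + ST,
  ∂RST = ST − RT + RS.
This gives a 15×10 integer matrix of rank 10; reducing to Smith normal form yields diagonal entries (1,1,1,1,1,1,1,1,1,2).

Now H_k = ker ∂_k / im ∂_{k+1}, so:

  H_0: rank C_0 − rank ∂_1 = 6 − 5 = 1, and the invariant factors of ∂_1 are all 1, so H_0 = Z.
  H_1: rank ker ∂_1 − rank ∂_2 = (15 − 5) − 10 = 0, and ∂_2 has invariant factor 2 > 1, so H_1 = Z/2.
  H_2: rank ker ∂_2 − rank ∂_3 = (10 − 10) − 0 = 0, and there is no ∂_3, so H_2 = 0.

As a check, the Euler characteristic is 6 − 15 + 10 = 1, which agrees with 1 − 0 + 0 = 1.
(K is a triangulation of the real projective plane RP^2.)

H_0 ≅ Z,  H_1 ≅ Z/2,  H_2 = 0.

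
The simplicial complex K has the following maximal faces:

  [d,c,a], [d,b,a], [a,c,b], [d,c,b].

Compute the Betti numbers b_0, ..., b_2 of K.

b_0 = 1, b_1 = 0, b_2 = 1.

We work with the vertex ordering a < b < c < d. The simplices of K, each written with vertices in increasing order, are:

  0-simplices (4): a, b, c, d
  1-simplices (6): ab, ac, ad, bc, bd, cd
  2-simplices (4): abc, abd, acd, bcd

giving chain groups C_0 ≅ Z^4, C_1 ≅ Z^6, C_2 ≅ Z^4.

∂_1: C_1 → C_0 maps an edge to its endpoints' difference, ∂[p,q] = q − p. For instance
  ∂ad = d − a.
The 4×6 boundary matrix has rank 3 and Smith normal form diag(1,1,1).

∂_2: C_2 → C_1 sends each 2-simplex [p,q,r] to [q,r] − [p,r] + [p,q]. For instance
  ∂acd = cd − ad + ac,
  ∂abc = bc − ac + ab.
The resulting 6×4 matrix has rank 3, and its Smith normal form has invariant factors (1,1,1).

Computing H_k = (kernel of ∂_k) / (image of ∂_{k+1}):

  H_0: rank C_0 − rank ∂_1 = 4 − 3 = 1, and the invariant factors of ∂_1 are all 1, so H_0 = Z.
  H_1: rank ker ∂_1 − rank ∂_2 = (6 − 3) − 3 = 0, and the invariant factors of ∂_2 are all 1, so H_1 = 0.
  H_2: rank ker ∂_2 − rank ∂_3 = (4 − 3) − 0 = 1, and there is no ∂_3, so H_2 = Z.

Hence the Betti numbers are b_0 = 1, b_1 = 0, b_2 = 1.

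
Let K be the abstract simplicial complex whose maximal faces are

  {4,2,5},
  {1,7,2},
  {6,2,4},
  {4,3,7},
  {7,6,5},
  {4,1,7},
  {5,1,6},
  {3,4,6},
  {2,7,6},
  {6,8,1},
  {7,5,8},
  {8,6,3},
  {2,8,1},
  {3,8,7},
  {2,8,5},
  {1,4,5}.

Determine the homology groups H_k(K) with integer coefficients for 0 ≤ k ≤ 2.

Take the total order 1 < 2 < 3 < 4 < 5 < 6 < 7 < 8 on the vertex set. Then K (dimension 2) consists of the simplices:

  0-simplices (8): [1], [2], [3], [4], [5], [6], [7], [8]
  1-simplices (24): (24 of them)
  2-simplices (16): [1,2,7], [1,2,8], [1,4,5], [1,4,7], [1,5,6], [1,6,8], [2,4,5], [2,4,6], [2,5,8], [2,6,7], [3,4,6], [3,4,7], [3,6,8], [3,7,8], [5,6,7], [5,7,8]

so the chain groups are C_0 ≅ Z^8, C_1 ≅ Z^24, C_2 ≅ Z^16.

∂_1: C_1 → C_0 is given by ∂[p,q] = [q] − [p].
The 8×24 boundary matrix has rank 7 and Smith normal form diag(1,1,1,1,1,1,1).

Boundary ∂_2: C_2 → C_1 acts by ∂[p,q,r] = [q,r] − [p,r] + [p,q]. For instance
  ∂[2,5,8] = [5,8] − [2,8] + [2,5],
  ∂[1,2,7] = [2,7] − [1,7] + [1,2].
The resulting 24×16 matrix has rank 15, and its Smith normal form has invariant factors (1,1,1,1,1,1,1,1,1,1,1,1,1,1,1).

Now H_k = ker ∂_k / im ∂_{k+1}, so:

  H_0: rank C_0 − rank ∂_1 = 8 − 7 = 1, and the invariant factors of ∂_1 are all 1, so H_0 ≅ Z.
  H_1: rank ker ∂_1 − rank ∂_2 = (24 − 7) − 15 = 2, and the invariant factors of ∂_2 are all 1, so H_1 ≅ Z^2.
  H_2: rank ker ∂_2 − rank ∂_3 = (16 − 15) − 0 = 1, and there is no ∂_3, so H_2 ≅ Z.

(K is a triangulation of the torus T^2.)

H_0 ≅ Z,  H_1 ≅ Z^2,  H_2 ≅ Z.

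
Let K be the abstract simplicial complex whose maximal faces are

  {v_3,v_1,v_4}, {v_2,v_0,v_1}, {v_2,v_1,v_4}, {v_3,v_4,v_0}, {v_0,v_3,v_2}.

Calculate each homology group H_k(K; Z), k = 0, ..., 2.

Order the vertices as v_0 < v_1 < v_2 < v_3 < v_4. Listing each simplex with vertices in this order, K has dimension 2 with simplices:

  0-simplices (5): [v_0], [v_1], [v_2], [v_3], [v_4]
  1-simplices (10): [v_0,v_1], [v_0,v_2], [v_0,v_3], [v_0,v_4], [v_1,v_2], [v_1,v_3], [v_1,v_4], [v_2,v_3], [v_2,v_4], [v_3,v_4]
  2-simplices (5): [v_0,v_1,v_2], [v_0,v_2,v_3], [v_0,v_3,v_4], [v_1,v_2,v_4], [v_1,v_3,v_4]

so the chain groups are C_0 ≅ Z^5, C_1 ≅ Z^10, C_2 ≅ Z^5.

∂_1: C_1 → C_0 sends each edge [p,q] (with p < q) to q − p. For instance
  ∂[v_1,v_3] = [v_3] − [v_1].
This gives a 5×10 integer matrix of rank 4; reducing to Smith normal form yields diagonal entries (1,1,1,1).

The boundary map ∂_2: C_2 → C_1 maps a triangle to the signed sum of its edges. For instance
  ∂[v_0,v_2,v_3] = [v_2,v_3] − [v_0,v_3] + [v_0,v_2],
  ∂[v_1,v_3,v_4] = [v_3,v_4] − [v_1,v_4] + [v_1,v_3].
The 10×5 boundary matrix has rank 5 and Smith normal form diag(1,1,1,1,1).

Computing H_k = (kernel of ∂_k) / (image of ∂_{k+1}):

  H_0: rank C_0 − rank ∂_1 = 5 − 4 = 1, and the invariant factors of ∂_1 are all 1, so H_0 = Z.
  H_1: rank ker ∂_1 − rank ∂_2 = (10 − 4) − 5 = 1, and the invariant factors of ∂_2 are all 1, so H_1 = Z.
  H_2: rank ker ∂_2 − rank ∂_3 = (5 − 5) − 0 = 0, and there is no ∂_3, so H_2 = 0.

H_0 = Z,  H_1 = Z,  H_2 = 0.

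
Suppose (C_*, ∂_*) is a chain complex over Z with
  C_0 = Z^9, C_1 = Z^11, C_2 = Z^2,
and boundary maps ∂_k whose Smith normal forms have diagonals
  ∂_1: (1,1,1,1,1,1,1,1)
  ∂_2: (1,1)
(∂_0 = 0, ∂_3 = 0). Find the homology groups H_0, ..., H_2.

H_0: b_0 = 9 − 0 − 8 = 1; torsion from ∂_1 factors > 1: none. So H_0 ≅ Z.
H_1: b_1 = 11 − 8 − 2 = 1; torsion from ∂_2 factors > 1: none. So H_1 ≅ Z.
H_2: b_2 = 2 − 2 − 0 = 0; torsion from ∂_3 factors > 1: none. So H_2 ≅ 0.

H_0 ≅ Z,  H_1 ≅ Z,  H_2 = 0.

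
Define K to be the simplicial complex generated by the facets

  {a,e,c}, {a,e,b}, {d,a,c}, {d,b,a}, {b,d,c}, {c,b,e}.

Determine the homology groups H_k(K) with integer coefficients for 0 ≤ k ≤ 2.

H_0 = Z,  H_1 = 0,  H_2 = Z.

We work with the vertex ordering a < b < c < d < e. The simplices of K, each written with vertices in increasing order, are:

  0-simplices (5): a, b, c, d, e
  1-simplices (9): ab, ac, ad, ae, bc, bd, be, cd, ce
  2-simplices (6): abd, abe, acd, ace, bcd, bce

so the chain groups are C_0 ≅ Z^5, C_1 ≅ Z^9, C_2 ≅ Z^6.

Boundary ∂_1: C_1 → C_0 maps an edge to its endpoints' difference, ∂[p,q] = q − p.
This gives a 5×9 integer matrix of rank 4; reducing to Smith normal form yields diagonal entries (1,1,1,1).

∂_2: C_2 → C_1 sends each 2-simplex [p,q,r] to [q,r] − [p,r] + [p,q]. For instance
  ∂abd = bd − ad + ab,
  ∂acd = cd − ad + ac.
This gives a 9×6 integer matrix of rank 5; reducing to Smith normal form yields diagonal entries (1,1,1,1,1).

Now H_k = ker ∂_k / im ∂_{k+1}, so:

  H_0: rank C_0 − rank ∂_1 = 5 − 4 = 1, and the invariant factors of ∂_1 are all 1, so H_0 = Z.
  H_1: rank ker ∂_1 − rank ∂_2 = (9 − 4) − 5 = 0, and the invariant factors of ∂_2 are all 1, so H_1 = 0.
  H_2: rank ker ∂_2 − rank ∂_3 = (6 − 5) − 0 = 1, and there is no ∂_3, so H_2 = Z.

As a check, the Euler characteristic is 5 − 9 + 6 = 2, which agrees with 1 − 0 + 1 = 2.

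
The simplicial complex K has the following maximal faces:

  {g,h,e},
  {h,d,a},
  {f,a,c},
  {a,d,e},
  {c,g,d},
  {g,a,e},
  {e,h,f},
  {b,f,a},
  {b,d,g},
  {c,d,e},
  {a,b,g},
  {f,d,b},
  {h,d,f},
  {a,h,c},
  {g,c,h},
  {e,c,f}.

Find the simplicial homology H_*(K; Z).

K has 8 vertices, 24 edges, 16 triangles.
rank ∂_0 = 0, rank ∂_1 = 7 ⇒ b_0 = 8 − 0 − 7 = 1; all invariant factors of ∂_1 are 1 so no torsion. So H_0 ≅ Z.
rank ∂_1 = 7, rank ∂_2 = 15 ⇒ b_1 = 24 − 7 − 15 = 2; all invariant factors of ∂_2 are 1 so no torsion. So H_1 ≅ Z^2.
rank ∂_2 = 15, rank ∂_3 = 0 ⇒ b_2 = 16 − 15 − 0 = 1. So H_2 ≅ Z.

H_0 = Z,  H_1 = Z^2,  H_2 = Z.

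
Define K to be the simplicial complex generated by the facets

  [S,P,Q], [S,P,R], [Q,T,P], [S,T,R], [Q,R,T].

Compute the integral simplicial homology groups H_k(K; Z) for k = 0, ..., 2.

Fix the vertex order P < Q < R < S < T and write every simplex with vertices in increasing order. Then dim K = 2 and the simplices of K are:

  0-simplices (5): P, Q, R, S, T
  1-simplices (10): PQ, PR, PS, PT, QR, QS, QT, RS, RT, ST
  2-simplices (5): PQS, PQT, PRS, QRT, RST

giving chain groups C_0 ≅ Z^5, C_1 ≅ Z^10, C_2 ≅ Z^5.

The boundary map ∂_1: C_1 → C_0 sends each edge [p,q] (with p < q) to q − p. For instance
  ∂QT = T − Q.
As a 5×10 matrix over Z this has rank 4, with invariant factors (1,1,1,1).

Boundary ∂_2: C_2 → C_1 maps a triangle to the signed sum of its edges. For instance
  ∂PQS = QS − PS + PQ,
  ∂PRS = RS − PS + PR.
As a 10×5 matrix over Z this has rank 5, with invariant factors (1,1,1,1,1).

Computing H_k = (kernel of ∂_k) / (image of ∂_{k+1}):

  H_0: rank C_0 − rank ∂_1 = 5 − 4 = 1, and the invariant factors of ∂_1 are all 1, so H_0 = Z.
  H_1: rank ker ∂_1 − rank ∂_2 = (10 − 4) − 5 = 1, and the invariant factors of ∂_2 are all 1, so H_1 = Z.
  H_2: rank ker ∂_2 − rank ∂_3 = (5 − 5) − 0 = 0, and there is no ∂_3, so H_2 = 0.

(K is a triangulation of the Möbius band.)

H_0 ≅ Z,  H_1 ≅ Z,  H_2 = 0.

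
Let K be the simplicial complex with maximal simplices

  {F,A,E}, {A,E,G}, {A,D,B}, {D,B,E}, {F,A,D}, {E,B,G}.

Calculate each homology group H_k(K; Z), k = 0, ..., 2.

Fix the vertex order A < B < D < E < F < G and write every simplex with vertices in increasing order. Then dim K = 2 and the simplices of K are:

  0-simplices (6): A, B, D, E, F, G
  1-simplices (12): AB, AD, AE, AF, AG, BD, BE, BG, DE, DF, EF, EG
  2-simplices (6): ABD, ADF, AEF, AEG, BDE, BEG

so the chain groups are C_0 ≅ Z^6, C_1 ≅ Z^12, C_2 ≅ Z^6.

Boundary ∂_1: C_1 → C_0 maps an edge to its endpoints' difference, ∂[p,q] = q − p. For instance
  ∂DF = F − D.
As a 6×12 matrix over Z this has rank 5, with invariant factors (1,1,1,1,1).

∂_2: C_2 → C_1 maps a triangle to the signed sum of its edges. For instance
  ∂ADF = DF − AF + AD,
  ∂AEF = EF − AF + AE.
The 12×6 boundary matrix has rank 6 and Smith normal form diag(1,1,1,1,1,1).

Reading off H_k = ker ∂_k / im ∂_{k+1}:

  H_0: rank C_0 − rank ∂_1 = 6 − 5 = 1, and the invariant factors of ∂_1 are all 1, so H_0 = Z.
  H_1: rank ker ∂_1 − rank ∂_2 = (12 − 5) − 6 = 1, and the invariant factors of ∂_2 are all 1, so H_1 = Z.
  H_2: rank ker ∂_2 − rank ∂_3 = (6 − 6) − 0 = 0, and there is no ∂_3, so H_2 = 0.

As a check, the Euler characteristic is 6 − 12 + 6 = 0, which agrees with 1 − 1 + 0 = 0.

H_0 ≅ Z,  H_1 ≅ Z,  H_2 = 0.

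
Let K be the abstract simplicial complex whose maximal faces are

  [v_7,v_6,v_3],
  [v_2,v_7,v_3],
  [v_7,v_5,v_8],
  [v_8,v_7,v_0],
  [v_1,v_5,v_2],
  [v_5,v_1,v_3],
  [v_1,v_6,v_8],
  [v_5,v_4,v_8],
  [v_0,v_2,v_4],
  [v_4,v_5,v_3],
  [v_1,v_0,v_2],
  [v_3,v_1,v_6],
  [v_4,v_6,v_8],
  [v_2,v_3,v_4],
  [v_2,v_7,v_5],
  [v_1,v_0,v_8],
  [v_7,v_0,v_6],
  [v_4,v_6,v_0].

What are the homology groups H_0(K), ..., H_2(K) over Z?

Fix the vertex order v_0 < v_1 < v_2 < v_3 < v_4 < v_5 < v_6 < v_7 < v_8 and write every simplex with vertices in increasing order. Then dim K = 2 and the simplices of K are:

  0-simplices (9): [v_0], [v_1], [v_2], [v_3], [v_4], [v_5], [v_6], [v_7], [v_8]
  1-simplices (27): (27 of them)
  2-simplices (18): (18 of them)

so the chain groups are C_0 ≅ Z^9, C_1 ≅ Z^27, C_2 ≅ Z^18.

The boundary map ∂_1: C_1 → C_0 is given by ∂[p,q] = [q] − [p].
The 9×27 boundary matrix has rank 8 and Smith normal form diag(1,1,1,1,1,1,1,1).

∂_2: C_2 → C_1 sends each 2-simplex [p,q,r] to [q,r] − [p,r] + [p,q]. For instance
  ∂[v_2,v_5,v_7] = [v_5,v_7] − [v_2,v_7] + [v_2,v_5],
  ∂[v_0,v_1,v_8] = [v_1,v_8] − [v_0,v_8] + [v_0,v_1].
The resulting 27×18 matrix has rank 18, and its Smith normal form has invariant factors (1,1,1,1,1,1,1,1,1,1,1,1,1,1,1,1,1,2).

From H_k ≅ ker(∂_k) / im(∂_{k+1}) we obtain:

  H_0: rank C_0 − rank ∂_1 = 9 − 8 = 1, and the invariant factors of ∂_1 are all 1, so H_0 = Z.
  H_1: rank ker ∂_1 − rank ∂_2 = (27 − 8) − 18 = 1, and ∂_2 has invariant factor 2 > 1, so H_1 = Z × Z/2.
  H_2: rank ker ∂_2 − rank ∂_3 = (18 − 18) − 0 = 0, and there is no ∂_3, so H_2 = 0.

As a check, the Euler characteristic is 9 − 27 + 18 = 0, which agrees with 1 − 1 + 0 = 0.

H_0 ≅ Z,  H_1 ≅ Z × Z/2,  H_2 = 0.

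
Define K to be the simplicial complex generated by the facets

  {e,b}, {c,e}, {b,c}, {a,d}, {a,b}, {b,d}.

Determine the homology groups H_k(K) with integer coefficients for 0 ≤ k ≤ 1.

Order the vertices as a < b < c < d < e. Listing each simplex with vertices in this order, K has dimension 1 with simplices:

  0-simplices (5): a, b, c, d, e
  1-simplices (6): ab, ad, bc, bd, be, ce

giving chain groups C_0 ≅ Z^5, C_1 ≅ Z^6.

∂_1: C_1 → C_0 maps an edge to its endpoints' difference, ∂[p,q] = q − p.
The 5×6 boundary matrix has rank 4 and Smith normal form diag(1,1,1,1).

Computing H_k = (kernel of ∂_k) / (image of ∂_{k+1}):

  H_0: rank C_0 − rank ∂_1 = 5 − 4 = 1, and the invariant factors of ∂_1 are all 1, so H_0 ≅ Z.
  H_1: rank ker ∂_1 − rank ∂_2 = (6 − 4) − 0 = 2, and there is no ∂_2, so H_1 ≅ Z^2.

As a check, the Euler characteristic is 5 − 6 = -1, which agrees with 1 − 2 = -1.
(K is a triangulation of a wedge of 2 circles.)

H_0 = Z,  H_1 = Z^2.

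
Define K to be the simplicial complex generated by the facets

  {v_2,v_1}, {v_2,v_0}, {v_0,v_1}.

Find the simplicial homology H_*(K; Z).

Take the total order v_0 < v_1 < v_2 on the vertex set. Then K (dimension 1) consists of the simplices:

  0-simplices (3): [v_0], [v_1], [v_2]
  1-simplices (3): [v_0,v_1], [v_0,v_2], [v_1,v_2]

giving chain groups C_0 ≅ Z^3, C_1 ≅ Z^3.

Boundary ∂_1: C_1 → C_0 maps an edge to its endpoints' difference, ∂[p,q] = q − p. For instance
  ∂[v_0,v_1] = [v_1] − [v_0].
As a 3×3 matrix over Z this has rank 2, with invariant factors (1,1).

Reading off H_k = ker ∂_k / im ∂_{k+1}:

  H_0: rank C_0 − rank ∂_1 = 3 − 2 = 1, and the invariant factors of ∂_1 are all 1, so H_0 = Z.
  H_1: rank ker ∂_1 − rank ∂_2 = (3 − 2) − 0 = 1, and there is no ∂_2, so H_1 = Z.

H_0 = Z,  H_1 = Z.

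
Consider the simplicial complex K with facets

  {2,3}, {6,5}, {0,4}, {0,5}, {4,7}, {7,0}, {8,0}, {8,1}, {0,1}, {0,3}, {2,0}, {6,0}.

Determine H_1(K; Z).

H_1 ≅ Z^4.

Fix the vertex order 0 < 1 < 2 < 3 < 4 < 5 < 6 < 7 < 8 and write every simplex with vertices in increasing order. Then dim K = 1 and the simplices of K are:

  0-simplices (9): [0], [1], [2], [3], [4], [5], [6], [7], [8]
  1-simplices (12): [0,1], [0,2], [0,3], [0,4], [0,5], [0,6], [0,7], [0,8], [1,8], [2,3], [4,7], [5,6]

so the chain groups are C_0 ≅ Z^9, C_1 ≅ Z^12.

Boundary ∂_1: C_1 → C_0 sends each edge [p,q] (with p < q) to q − p. For instance
  ∂[0,6] = [6] − [0].
The resulting 9×12 matrix has rank 8, and its Smith normal form has invariant factors (1,1,1,1,1,1,1,1).

Reading off H_k = ker ∂_k / im ∂_{k+1}:

  H_1: rank ker ∂_1 − rank ∂_2 = (12 − 8) − 0 = 4, and there is no ∂_2, so H_1 ≅ Z^4.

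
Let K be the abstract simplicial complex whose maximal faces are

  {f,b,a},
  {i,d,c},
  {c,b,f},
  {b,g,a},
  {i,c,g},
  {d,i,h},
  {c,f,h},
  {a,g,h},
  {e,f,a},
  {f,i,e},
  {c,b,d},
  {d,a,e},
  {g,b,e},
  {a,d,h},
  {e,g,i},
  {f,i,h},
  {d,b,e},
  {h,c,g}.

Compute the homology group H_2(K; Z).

Take the total order a < b < c < d < e < f < g < h < i on the vertex set. Then K (dimension 2) consists of the simplices:

  0-simplices (9): a, b, c, d, e, f, g, h, i
  1-simplices (27): ab, ad, ae, af, ag, ah, bc, bd, be, bf, bg, cd, cf, cg, ch, ci, de, dh, di, ef, eg, ei, fh, fi, gh, gi, hi
  2-simplices (18): abf, abg, ade, adh, aef, agh, bcd, bcf, bde, beg, cdi, cfh, cgh, cgi, dhi, efi, egi, fhi

Hence C_0 ≅ Z^9, C_1 ≅ Z^27, C_2 ≅ Z^18.

∂_1: C_1 → C_0 sends each edge [p,q] (with p < q) to q − p. For instance
  ∂gi = i − g.
This gives a 9×27 integer matrix of rank 8; reducing to Smith normal form yields diagonal entries (1,1,1,1,1,1,1,1).

∂_2: C_2 → C_1 maps a triangle to the signed sum of its edges. For instance
  ∂bcd = cd − bd + bc,
  ∂cfh = fh − ch + cf.
The resulting 27×18 matrix has rank 18, and its Smith normal form has invariant factors (1,1,1,1,1,1,1,1,1,1,1,1,1,1,1,1,1,2).

Now H_k = ker ∂_k / im ∂_{k+1}, so:

  H_2: rank ker ∂_2 − rank ∂_3 = (18 − 18) − 0 = 0, and there is no ∂_3, so H_2 = 0.

H_2 ≅ 0.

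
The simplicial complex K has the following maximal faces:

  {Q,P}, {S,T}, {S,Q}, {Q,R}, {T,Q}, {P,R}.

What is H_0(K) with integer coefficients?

H_0 = Z.

Order the vertices as P < Q < R < S < T. Listing each simplex with vertices in this order, K has dimension 1 with simplices:

  0-simplices (5): P, Q, R, S, T
  1-simplices (6): PQ, PR, QR, QS, QT, ST

Hence C_0 ≅ Z^5, C_1 ≅ Z^6.

Boundary ∂_1: C_1 → C_0 sends each edge [p,q] (with p < q) to q − p.
The 5×6 boundary matrix has rank 4 and Smith normal form diag(1,1,1,1).

Computing H_k = (kernel of ∂_k) / (image of ∂_{k+1}):

  H_0: rank C_0 − rank ∂_1 = 5 − 4 = 1, and the invariant factors of ∂_1 are all 1, so H_0 = Z.

(K is a triangulation of a wedge of 2 circles.)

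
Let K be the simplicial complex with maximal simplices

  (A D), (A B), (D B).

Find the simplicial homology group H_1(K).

K has 3 vertices, 3 edges.
rank ∂_1 = 2, rank ∂_2 = 0 ⇒ b_1 = 3 − 2 − 0 = 1. So H_1 = Z.

H_1 ≅ Z.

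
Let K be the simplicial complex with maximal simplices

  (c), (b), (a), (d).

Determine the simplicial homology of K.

H_0 ≅ Z^4.

Fix the vertex order a < b < c < d and write every simplex with vertices in increasing order. Then dim K = 0 and the simplices of K are:

  0-simplices (4): a, b, c, d

Hence C_0 ≅ Z^4.

Now H_k = ker ∂_k / im ∂_{k+1}, so:

  H_0: rank C_0 − rank ∂_1 = 4 − 0 = 4, and there is no ∂_1, so H_0 = Z^4.

(K is a triangulation of a set of 4 points.)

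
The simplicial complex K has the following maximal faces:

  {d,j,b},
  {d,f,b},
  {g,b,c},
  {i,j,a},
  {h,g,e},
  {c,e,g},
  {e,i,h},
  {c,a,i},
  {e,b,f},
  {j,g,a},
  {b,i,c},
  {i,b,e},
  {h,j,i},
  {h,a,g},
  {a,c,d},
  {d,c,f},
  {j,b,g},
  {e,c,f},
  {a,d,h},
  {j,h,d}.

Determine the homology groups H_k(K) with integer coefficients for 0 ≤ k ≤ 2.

H_0 ≅ Z,  H_1 ≅ Z × Z/2,  H_2 = 0.

We work with the vertex ordering a < b < c < d < e < f < g < h < i < j. The simplices of K, each written with vertices in increasing order, are:

  0-simplices (10): a, b, c, d, e, f, g, h, i, j
  1-simplices (30): ac, ad, ag, ah, ai, aj, bc, bd, be, bf, bg, bi, bj, cd, ce, cf, cg, ci, df, dh, dj, ef, eg, eh, ei, gh, gj, hi, hj, ij
  2-simplices (20): acd, aci, adh, agh, agj, aij, bcg, bci, bdf, bdj, bef, bei, bgj, cdf, cef, ceg, dhj, egh, ehi, hij

Hence C_0 ≅ Z^10, C_1 ≅ Z^30, C_2 ≅ Z^20.

The boundary map ∂_1: C_1 → C_0 is given by ∂[p,q] = [q] − [p]. For instance
  ∂cg = g − c.
The resulting 10×30 matrix has rank 9, and its Smith normal form has invariant factors (1,1,1,1,1,1,1,1,1).

Boundary ∂_2: C_2 → C_1 maps a triangle to the signed sum of its edges. For instance
  ∂hij = ij − hj + hi,
  ∂bei = ei − bi + be.
This gives a 30×20 integer matrix of rank 20; reducing to Smith normal form yields diagonal entries (1,1,1,1,1,1,1,1,1,1,1,1,1,1,1,1,1,1,1,2).

From H_k ≅ ker(∂_k) / im(∂_{k+1}) we obtain:

  H_0: rank C_0 − rank ∂_1 = 10 − 9 = 1, and the invariant factors of ∂_1 are all 1, so H_0 ≅ Z.
  H_1: rank ker ∂_1 − rank ∂_2 = (30 − 9) − 20 = 1, and ∂_2 has invariant factor 2 > 1, so H_1 ≅ Z × Z/2.
  H_2: rank ker ∂_2 − rank ∂_3 = (20 − 20) − 0 = 0, and there is no ∂_3, so H_2 ≅ 0.

As a check, the Euler characteristic is 10 − 30 + 20 = 0, which agrees with 1 − 1 + 0 = 0.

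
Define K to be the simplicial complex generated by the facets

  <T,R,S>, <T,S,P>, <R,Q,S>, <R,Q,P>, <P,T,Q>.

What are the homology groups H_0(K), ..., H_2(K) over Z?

H_0 = Z,  H_1 = Z,  H_2 = 0.

Take the total order P < Q < R < S < T on the vertex set. Then K (dimension 2) consists of the simplices:

  0-simplices (5): P, Q, R, S, T
  1-simplices (10): PQ, PR, PS, PT, QR, QS, QT, RS, RT, ST
  2-simplices (5): PQR, PQT, PST, QRS, RST

giving chain groups C_0 ≅ Z^5, C_1 ≅ Z^10, C_2 ≅ Z^5.

∂_1: C_1 → C_0 is given by ∂[p,q] = [q] − [p].
As a 5×10 matrix over Z this has rank 4, with invariant factors (1,1,1,1).

∂_2: C_2 → C_1 maps a triangle to the signed sum of its edges. For instance
  ∂RST = ST − RT + RS,
  ∂PST = ST − PT + PS.
The resulting 10×5 matrix has rank 5, and its Smith normal form has invariant factors (1,1,1,1,1).

Reading off H_k = ker ∂_k / im ∂_{k+1}:

  H_0: rank C_0 − rank ∂_1 = 5 − 4 = 1, and the invariant factors of ∂_1 are all 1, so H_0 = Z.
  H_1: rank ker ∂_1 − rank ∂_2 = (10 − 4) − 5 = 1, and the invariant factors of ∂_2 are all 1, so H_1 = Z.
  H_2: rank ker ∂_2 − rank ∂_3 = (5 − 5) − 0 = 0, and there is no ∂_3, so H_2 = 0.

(K is a triangulation of the Möbius band.)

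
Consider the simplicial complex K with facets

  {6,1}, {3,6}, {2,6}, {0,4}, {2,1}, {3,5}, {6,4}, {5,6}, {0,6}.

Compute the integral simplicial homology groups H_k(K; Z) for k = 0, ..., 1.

Order the vertices as 0 < 1 < 2 < 3 < 4 < 5 < 6. Listing each simplex with vertices in this order, K has dimension 1 with simplices:

  0-simplices (7): [0], [1], [2], [3], [4], [5], [6]
  1-simplices (9): [0,4], [0,6], [1,2], [1,6], [2,6], [3,5], [3,6], [4,6], [5,6]

giving chain groups C_0 ≅ Z^7, C_1 ≅ Z^9.

Boundary ∂_1: C_1 → C_0 is given by ∂[p,q] = [q] − [p]. For instance
  ∂[2,6] = [6] − [2].
As a 7×9 matrix over Z this has rank 6, with invariant factors (1,1,1,1,1,1).

Now H_k = ker ∂_k / im ∂_{k+1}, so:

  H_0: rank C_0 − rank ∂_1 = 7 − 6 = 1, and the invariant factors of ∂_1 are all 1, so H_0 ≅ Z.
  H_1: rank ker ∂_1 − rank ∂_2 = (9 − 6) − 0 = 3, and there is no ∂_2, so H_1 ≅ Z^3.

As a check, the Euler characteristic is 7 − 9 = -2, which agrees with 1 − 3 = -2.
(K is a triangulation of a wedge of 3 circles.)

H_0 = Z,  H_1 = Z^3.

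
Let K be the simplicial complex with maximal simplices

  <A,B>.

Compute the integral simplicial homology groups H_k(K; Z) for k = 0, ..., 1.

H_0 ≅ Z,  H_1 = 0.

Fix the vertex order A < B and write every simplex with vertices in increasing order. Then dim K = 1 and the simplices of K are:

  0-simplices (2): A, B
  1-simplices (1): AB

so the chain groups are C_0 ≅ Z^2, C_1 ≅ Z^1.

∂_1: C_1 → C_0 sends each edge [p,q] (with p < q) to q − p. For instance
  ∂AB = B − A.
The resulting 2×1 matrix has rank 1, and its Smith normal form has invariant factors (1).

Now H_k = ker ∂_k / im ∂_{k+1}, so:

  H_0: rank C_0 − rank ∂_1 = 2 − 1 = 1, and the invariant factors of ∂_1 are all 1, so H_0 = Z.
  H_1: rank ker ∂_1 − rank ∂_2 = (1 − 1) − 0 = 0, and there is no ∂_2, so H_1 = 0.

As a check, the Euler characteristic is 2 − 1 = 1, which agrees with 1 − 0 = 1.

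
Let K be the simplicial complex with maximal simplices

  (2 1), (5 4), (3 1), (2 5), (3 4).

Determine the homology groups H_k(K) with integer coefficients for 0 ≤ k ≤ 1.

K has 5 vertices, 5 edges.
rank ∂_0 = 0, rank ∂_1 = 4 ⇒ b_0 = 5 − 0 − 4 = 1; all invariant factors of ∂_1 are 1 so no torsion. So H_0 ≅ Z.
rank ∂_1 = 4, rank ∂_2 = 0 ⇒ b_1 = 5 − 4 − 0 = 1. So H_1 ≅ Z.

H_0 = Z,  H_1 = Z.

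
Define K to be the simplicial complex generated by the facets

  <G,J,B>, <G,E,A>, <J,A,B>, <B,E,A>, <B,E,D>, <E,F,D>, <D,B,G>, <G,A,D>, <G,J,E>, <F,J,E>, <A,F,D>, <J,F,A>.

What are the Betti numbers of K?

b_0 = 1, b_1 = 0, b_2 = 0.

K has 7 vertices, 18 edges, 12 triangles.
rank ∂_0 = 0, rank ∂_1 = 6 ⇒ b_0 = 7 − 0 − 6 = 1; all invariant factors of ∂_1 are 1 so no torsion. So H_0 = Z.
rank ∂_1 = 6, rank ∂_2 = 12 ⇒ b_1 = 18 − 6 − 12 = 0; ∂_2 has invariant factor(s) [2] giving torsion. So H_1 = Z_2.
rank ∂_2 = 12, rank ∂_3 = 0 ⇒ b_2 = 12 − 12 − 0 = 0. So H_2 = 0.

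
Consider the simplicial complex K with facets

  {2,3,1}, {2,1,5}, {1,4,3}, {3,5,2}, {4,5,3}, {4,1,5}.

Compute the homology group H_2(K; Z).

Fix the vertex order 1 < 2 < 3 < 4 < 5 and write every simplex with vertices in increasing order. Then dim K = 2 and the simplices of K are:

  0-simplices (5): [1], [2], [3], [4], [5]
  1-simplices (9): [1,2], [1,3], [1,4], [1,5], [2,3], [2,5], [3,4], [3,5], [4,5]
  2-simplices (6): [1,2,3], [1,2,5], [1,3,4], [1,4,5], [2,3,5], [3,4,5]

so the chain groups are C_0 ≅ Z^5, C_1 ≅ Z^9, C_2 ≅ Z^6.

∂_1: C_1 → C_0 maps an edge to its endpoints' difference, ∂[p,q] = q − p. For instance
  ∂[2,5] = [5] − [2].
This gives a 5×9 integer matrix of rank 4; reducing to Smith normal form yields diagonal entries (1,1,1,1).

The boundary map ∂_2: C_2 → C_1 sends each 2-simplex [p,q,r] to [q,r] − [p,r] + [p,q]. For instance
  ∂[1,2,5] = [2,5] − [1,5] + [1,2],
  ∂[2,3,5] = [3,5] − [2,5] + [2,3].
The 9×6 boundary matrix has rank 5 and Smith normal form diag(1,1,1,1,1).

Computing H_k = (kernel of ∂_k) / (image of ∂_{k+1}):

  H_2: rank ker ∂_2 − rank ∂_3 = (6 − 5) − 0 = 1, and there is no ∂_3, so H_2 ≅ Z.

(K is a triangulation of the 2-sphere S^2.)

H_2 ≅ Z.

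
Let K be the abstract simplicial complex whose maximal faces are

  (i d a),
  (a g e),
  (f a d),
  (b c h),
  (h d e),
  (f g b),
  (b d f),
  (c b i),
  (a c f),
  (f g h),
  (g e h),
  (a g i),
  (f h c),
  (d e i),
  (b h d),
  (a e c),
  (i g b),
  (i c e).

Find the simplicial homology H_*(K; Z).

Fix the vertex order a < b < c < d < e < f < g < h < i and write every simplex with vertices in increasing order. Then dim K = 2 and the simplices of K are:

  0-simplices (9): a, b, c, d, e, f, g, h, i
  1-simplices (27): ac, ad, ae, af, ag, ai, bc, bd, bf, bg, bh, bi, ce, cf, ch, ci, de, df, dh, di, eg, eh, ei, fg, fh, gh, gi
  2-simplices (18): ace, acf, adf, adi, aeg, agi, bch, bci, bdf, bdh, bfg, bgi, cei, cfh, deh, dei, egh, fgh

so the chain groups are C_0 ≅ Z^9, C_1 ≅ Z^27, C_2 ≅ Z^18.

∂_1: C_1 → C_0 is given by ∂[p,q] = [q] − [p].
The resulting 9×27 matrix has rank 8, and its Smith normal form has invariant factors (1,1,1,1,1,1,1,1).

∂_2: C_2 → C_1 sends each 2-simplex [p,q,r] to [q,r] − [p,r] + [p,q]. For instance
  ∂ace = ce − ae + ac,
  ∂deh = eh − dh + de.
This gives a 27×18 integer matrix of rank 18; reducing to Smith normal form yields diagonal entries (1,1,1,1,1,1,1,1,1,1,1,1,1,1,1,1,1,2).

From H_k ≅ ker(∂_k) / im(∂_{k+1}) we obtain:

  H_0: rank C_0 − rank ∂_1 = 9 − 8 = 1, and the invariant factors of ∂_1 are all 1, so H_0 = Z.
  H_1: rank ker ∂_1 − rank ∂_2 = (27 − 8) − 18 = 1, and ∂_2 has invariant factor 2 > 1, so H_1 = Z ⊕ Z/2.
  H_2: rank ker ∂_2 − rank ∂_3 = (18 − 18) − 0 = 0, and there is no ∂_3, so H_2 = 0.

As a check, the Euler characteristic is 9 − 27 + 18 = 0, which agrees with 1 − 1 + 0 = 0.
(K is a triangulation of the Klein bottle.)

H_0 ≅ Z,  H_1 ≅ Z ⊕ Z/2,  H_2 = 0.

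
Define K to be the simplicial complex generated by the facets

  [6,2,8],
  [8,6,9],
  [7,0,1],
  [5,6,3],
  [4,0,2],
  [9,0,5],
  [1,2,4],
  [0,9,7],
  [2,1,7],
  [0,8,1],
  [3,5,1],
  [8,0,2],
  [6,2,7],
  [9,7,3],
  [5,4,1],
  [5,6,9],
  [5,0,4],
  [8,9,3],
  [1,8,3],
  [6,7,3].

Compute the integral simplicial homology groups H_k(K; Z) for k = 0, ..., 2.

Take the total order 0 < 1 < 2 < 3 < 4 < 5 < 6 < 7 < 8 < 9 on the vertex set. Then K (dimension 2) consists of the simplices:

  0-simplices (10): [0], [1], [2], [3], [4], [5], [6], [7], [8], [9]
  1-simplices (30): (30 of them)
  2-simplices (20): (20 of them)

Hence C_0 ≅ Z^10, C_1 ≅ Z^30, C_2 ≅ Z^20.

The boundary map ∂_1: C_1 → C_0 maps an edge to its endpoints' difference, ∂[p,q] = q − p.
As a 10×30 matrix over Z this has rank 9, with invariant factors (1,1,1,1,1,1,1,1,1).

The boundary map ∂_2: C_2 → C_1 sends each 2-simplex [p,q,r] to [q,r] − [p,r] + [p,q]. For instance
  ∂[0,2,4] = [2,4] − [0,4] + [0,2],
  ∂[3,6,7] = [6,7] − [3,7] + [3,6].
The 30×20 boundary matrix has rank 20 and Smith normal form diag(1,1,1,1,1,1,1,1,1,1,1,1,1,1,1,1,1,1,1,2).

From H_k ≅ ker(∂_k) / im(∂_{k+1}) we obtain:

  H_0: rank C_0 − rank ∂_1 = 10 − 9 = 1, and the invariant factors of ∂_1 are all 1, so H_0 ≅ Z.
  H_1: rank ker ∂_1 − rank ∂_2 = (30 − 9) − 20 = 1, and ∂_2 has invariant factor 2 > 1, so H_1 ≅ Z ⊕ Z/2.
  H_2: rank ker ∂_2 − rank ∂_3 = (20 − 20) − 0 = 0, and there is no ∂_3, so H_2 ≅ 0.

H_0 = Z,  H_1 = Z ⊕ Z/2,  H_2 = 0.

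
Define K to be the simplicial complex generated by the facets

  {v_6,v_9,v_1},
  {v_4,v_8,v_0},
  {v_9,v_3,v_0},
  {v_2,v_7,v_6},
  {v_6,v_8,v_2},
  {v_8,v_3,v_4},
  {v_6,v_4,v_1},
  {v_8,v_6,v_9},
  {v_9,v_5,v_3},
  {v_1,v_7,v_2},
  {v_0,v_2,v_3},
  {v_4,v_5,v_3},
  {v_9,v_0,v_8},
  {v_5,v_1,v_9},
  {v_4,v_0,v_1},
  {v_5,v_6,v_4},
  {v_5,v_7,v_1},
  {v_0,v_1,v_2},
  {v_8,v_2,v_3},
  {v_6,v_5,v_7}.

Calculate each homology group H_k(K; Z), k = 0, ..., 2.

H_0 = Z,  H_1 = Z ⊕ Z_2,  H_2 = 0.

Fix the vertex order v_0 < v_1 < v_2 < v_3 < v_4 < v_5 < v_6 < v_7 < v_8 < v_9 and write every simplex with vertices in increasing order. Then dim K = 2 and the simplices of K are:

  0-simplices (10): [v_0], [v_1], [v_2], [v_3], [v_4], [v_5], [v_6], [v_7], [v_8], [v_9]
  1-simplices (30): (30 of them)
  2-simplices (20): (20 of them)

Hence C_0 ≅ Z^10, C_1 ≅ Z^30, C_2 ≅ Z^20.

The boundary map ∂_1: C_1 → C_0 sends each edge [p,q] (with p < q) to q − p. For instance
  ∂[v_6,v_8] = [v_8] − [v_6].
This gives a 10×30 integer matrix of rank 9; reducing to Smith normal form yields diagonal entries (1,1,1,1,1,1,1,1,1).

Boundary ∂_2: C_2 → C_1 maps a triangle to the signed sum of its edges. For instance
  ∂[v_0,v_3,v_9] = [v_3,v_9] − [v_0,v_9] + [v_0,v_3],
  ∂[v_2,v_6,v_8] = [v_6,v_8] − [v_2,v_8] + [v_2,v_6].
The 30×20 boundary matrix has rank 20 and Smith normal form diag(1,1,1,1,1,1,1,1,1,1,1,1,1,1,1,1,1,1,1,2).

Computing H_k = (kernel of ∂_k) / (image of ∂_{k+1}):

  H_0: rank C_0 − rank ∂_1 = 10 − 9 = 1, and the invariant factors of ∂_1 are all 1, so H_0 = Z.
  H_1: rank ker ∂_1 − rank ∂_2 = (30 − 9) − 20 = 1, and ∂_2 has invariant factor 2 > 1, so H_1 = Z ⊕ Z_2.
  H_2: rank ker ∂_2 − rank ∂_3 = (20 − 20) − 0 = 0, and there is no ∂_3, so H_2 = 0.

(K is a triangulation of the Klein bottle.)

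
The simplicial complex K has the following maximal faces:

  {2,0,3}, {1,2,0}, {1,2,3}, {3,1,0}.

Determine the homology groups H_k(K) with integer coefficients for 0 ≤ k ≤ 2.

H_0 = Z,  H_1 = 0,  H_2 = Z.

Order the vertices as 0 < 1 < 2 < 3. Listing each simplex with vertices in this order, K has dimension 2 with simplices:

  0-simplices (4): [0], [1], [2], [3]
  1-simplices (6): [0,1], [0,2], [0,3], [1,2], [1,3], [2,3]
  2-simplices (4): [0,1,2], [0,1,3], [0,2,3], [1,2,3]

giving chain groups C_0 ≅ Z^4, C_1 ≅ Z^6, C_2 ≅ Z^4.

Boundary ∂_1: C_1 → C_0 is given by ∂[p,q] = [q] − [p]. For instance
  ∂[0,1] = [1] − [0].
This gives a 4×6 integer matrix of rank 3; reducing to Smith normal form yields diagonal entries (1,1,1).

∂_2: C_2 → C_1 maps a triangle to the signed sum of its edges. For instance
  ∂[0,2,3] = [2,3] − [0,3] + [0,2],
  ∂[0,1,3] = [1,3] − [0,3] + [0,1].
As a 6×4 matrix over Z this has rank 3, with invariant factors (1,1,1).

Now H_k = ker ∂_k / im ∂_{k+1}, so:

  H_0: rank C_0 − rank ∂_1 = 4 − 3 = 1, and the invariant factors of ∂_1 are all 1, so H_0 ≅ Z.
  H_1: rank ker ∂_1 − rank ∂_2 = (6 − 3) − 3 = 0, and the invariant factors of ∂_2 are all 1, so H_1 ≅ 0.
  H_2: rank ker ∂_2 − rank ∂_3 = (4 − 3) − 0 = 1, and there is no ∂_3, so H_2 ≅ Z.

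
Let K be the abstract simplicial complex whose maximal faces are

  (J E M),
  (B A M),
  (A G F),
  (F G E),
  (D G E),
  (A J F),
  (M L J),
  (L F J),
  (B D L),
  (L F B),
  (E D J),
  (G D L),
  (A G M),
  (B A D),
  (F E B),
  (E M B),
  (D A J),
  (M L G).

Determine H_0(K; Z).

H_0 ≅ Z.

K has 9 vertices, 27 edges, 18 triangles.
rank ∂_0 = 0, rank ∂_1 = 8 ⇒ b_0 = 9 − 0 − 8 = 1; all invariant factors of ∂_1 are 1 so no torsion. So H_0 ≅ Z.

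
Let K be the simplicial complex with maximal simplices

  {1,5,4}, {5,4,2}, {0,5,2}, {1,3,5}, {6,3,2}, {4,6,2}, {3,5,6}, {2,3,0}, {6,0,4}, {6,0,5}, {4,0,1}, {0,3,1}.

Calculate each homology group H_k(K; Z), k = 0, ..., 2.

Fix the vertex order 0 < 1 < 2 < 3 < 4 < 5 < 6 and write every simplex with vertices in increasing order. Then dim K = 2 and the simplices of K are:

  0-simplices (7): [0], [1], [2], [3], [4], [5], [6]
  1-simplices (18): [0,1], [0,2], [0,3], [0,4], [0,5], [0,6], [1,3], [1,4], [1,5], [2,3], [2,4], [2,5], [2,6], [3,5], [3,6], [4,5], [4,6], [5,6]
  2-simplices (12): [0,1,3], [0,1,4], [0,2,3], [0,2,5], [0,4,6], [0,5,6], [1,3,5], [1,4,5], [2,3,6], [2,4,5], [2,4,6], [3,5,6]

Hence C_0 ≅ Z^7, C_1 ≅ Z^18, C_2 ≅ Z^12.

Boundary ∂_1: C_1 → C_0 maps an edge to its endpoints' difference, ∂[p,q] = q − p. For instance
  ∂[2,3] = [3] − [2].
The resulting 7×18 matrix has rank 6, and its Smith normal form has invariant factors (1,1,1,1,1,1).

The boundary map ∂_2: C_2 → C_1 maps a triangle to the signed sum of its edges. For instance
  ∂[2,4,6] = [4,6] − [2,6] + [2,4],
  ∂[0,2,3] = [2,3] − [0,3] + [0,2].
As a 18×12 matrix over Z this has rank 12, with invariant factors (1,1,1,1,1,1,1,1,1,1,1,2).

Now H_k = ker ∂_k / im ∂_{k+1}, so:

  H_0: rank C_0 − rank ∂_1 = 7 − 6 = 1, and the invariant factors of ∂_1 are all 1, so H_0 = Z.
  H_1: rank ker ∂_1 − rank ∂_2 = (18 − 6) − 12 = 0, and ∂_2 has invariant factor 2 > 1, so H_1 = Z/2Z.
  H_2: rank ker ∂_2 − rank ∂_3 = (12 − 12) − 0 = 0, and there is no ∂_3, so H_2 = 0.

As a check, the Euler characteristic is 7 − 18 + 12 = 1, which agrees with 1 − 0 + 0 = 1.

H_0 ≅ Z,  H_1 ≅ Z/2Z,  H_2 = 0.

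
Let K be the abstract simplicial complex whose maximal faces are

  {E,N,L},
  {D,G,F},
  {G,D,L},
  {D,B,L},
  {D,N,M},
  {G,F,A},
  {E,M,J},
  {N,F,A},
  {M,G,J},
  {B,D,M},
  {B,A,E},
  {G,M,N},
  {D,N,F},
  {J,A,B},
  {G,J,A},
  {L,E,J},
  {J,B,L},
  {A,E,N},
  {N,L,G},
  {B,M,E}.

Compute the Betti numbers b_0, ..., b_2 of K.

Take the total order A < B < D < E < F < G < J < L < M < N on the vertex set. Then K (dimension 2) consists of the simplices:

  0-simplices (10): A, B, D, E, F, G, J, L, M, N
  1-simplices (30): AB, AE, AF, AG, AJ, AN, BD, BE, BJ, BL, BM, DF, DG, DL, DM, DN, EJ, EL, EM, EN, FG, FN, GJ, GL, GM, GN, JL, JM, LN, MN
  2-simplices (20): ABE, ABJ, AEN, AFG, AFN, AGJ, BDL, BDM, BEM, BJL, DFG, DFN, DGL, DMN, EJL, EJM, ELN, GJM, GLN, GMN

giving chain groups C_0 ≅ Z^10, C_1 ≅ Z^30, C_2 ≅ Z^20.

∂_1: C_1 → C_0 maps an edge to its endpoints' difference, ∂[p,q] = q − p. For instance
  ∂DM = M − D.
As a 10×30 matrix over Z this has rank 9, with invariant factors (1,1,1,1,1,1,1,1,1).

The boundary map ∂_2: C_2 → C_1 maps a triangle to the signed sum of its edges. For instance
  ∂GJM = JM − GM + GJ,
  ∂BDL = DL − BL + BD.
This gives a 30×20 integer matrix of rank 20; reducing to Smith normal form yields diagonal entries (1,1,1,1,1,1,1,1,1,1,1,1,1,1,1,1,1,1,1,2).

Now H_k = ker ∂_k / im ∂_{k+1}, so:

  H_0: rank C_0 − rank ∂_1 = 10 − 9 = 1, and the invariant factors of ∂_1 are all 1, so H_0 ≅ Z.
  H_1: rank ker ∂_1 − rank ∂_2 = (30 − 9) − 20 = 1, and ∂_2 has invariant factor 2 > 1, so H_1 ≅ Z ⊕ Z/2Z.
  H_2: rank ker ∂_2 − rank ∂_3 = (20 − 20) − 0 = 0, and there is no ∂_3, so H_2 ≅ 0.

Hence the Betti numbers are b_0 = 1, b_1 = 1, b_2 = 0.

b_0 = 1, b_1 = 1, b_2 = 0.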